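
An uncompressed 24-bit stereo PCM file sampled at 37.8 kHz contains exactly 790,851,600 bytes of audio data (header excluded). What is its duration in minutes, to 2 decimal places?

Byte rate = 37,800 × 3 × 2 = 226,800 bytes/s.
Duration = 790,851,600 / 226,800 = 3,487 s.
3,487 s / 60 = 58.12 minutes.

58.12 minutes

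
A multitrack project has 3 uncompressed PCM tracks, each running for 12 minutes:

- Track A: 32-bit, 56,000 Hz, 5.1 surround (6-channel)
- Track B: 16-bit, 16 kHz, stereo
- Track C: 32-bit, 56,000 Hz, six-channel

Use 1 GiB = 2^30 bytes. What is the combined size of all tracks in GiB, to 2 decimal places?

1.85 GiB

12 minutes = 720 s.
Track A: 56,000 × 720 × 4 × 6 = 967,680,000 bytes.
Track B: 16,000 × 720 × 2 × 2 = 46,080,000 bytes.
Track C: 56,000 × 720 × 4 × 6 = 967,680,000 bytes.
Total = 1,981,440,000 bytes = 1.85 GiB.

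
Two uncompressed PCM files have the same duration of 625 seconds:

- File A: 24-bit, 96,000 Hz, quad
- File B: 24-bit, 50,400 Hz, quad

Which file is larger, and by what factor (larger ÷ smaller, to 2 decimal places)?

File A, by a factor of 1.90

File A: 96,000 × 3 × 4 = 1,152,000 bytes/s.
File B: 50,400 × 3 × 4 = 604,800 bytes/s.
File A is larger; ratio = 720,000,000 / 378,000,000 = 1.90.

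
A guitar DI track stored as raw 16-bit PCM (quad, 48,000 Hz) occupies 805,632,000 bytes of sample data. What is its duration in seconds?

Byte rate = 48,000 × 2 × 4 = 384,000 bytes/s.
Duration = 805,632,000 / 384,000 = 2,098 s.

2,098 seconds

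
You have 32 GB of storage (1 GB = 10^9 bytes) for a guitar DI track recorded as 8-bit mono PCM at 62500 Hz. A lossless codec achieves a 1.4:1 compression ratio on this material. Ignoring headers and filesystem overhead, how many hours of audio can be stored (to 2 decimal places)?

Uncompressed byte rate = 62,500 × 1 × 1 = 62,500 bytes/s.
After 1.4:1 compression, effective rate ≈ 44642.86 bytes/s.
Capacity = 32 × 1,000,000,000 = 32,000,000,000 bytes.
32,000,000,000 / effective rate ≈ 716800 s → 199.11 hours.

199.11 hours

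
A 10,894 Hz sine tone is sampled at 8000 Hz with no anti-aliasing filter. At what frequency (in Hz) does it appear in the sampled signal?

Nyquist = 8,000/2 = 4,000 Hz; 10,894 Hz exceeds it.
Alias = |10,894 − 1×8,000| = |10,894 − 8,000| = 2,894 Hz.

2,894 Hz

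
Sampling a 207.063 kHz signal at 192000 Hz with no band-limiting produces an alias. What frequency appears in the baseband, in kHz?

15.063 kHz

Nyquist = 192,000/2 = 96,000 Hz; 207,063 Hz exceeds it.
Alias = |207,063 − 1×192,000| = |207,063 − 192,000| = 15,063 Hz = 15.063 kHz.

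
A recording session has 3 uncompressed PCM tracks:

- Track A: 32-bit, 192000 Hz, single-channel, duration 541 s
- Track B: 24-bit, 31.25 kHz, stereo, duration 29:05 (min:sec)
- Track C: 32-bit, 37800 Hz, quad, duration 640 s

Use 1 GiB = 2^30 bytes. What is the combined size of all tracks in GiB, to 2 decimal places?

1.05 GiB

Track A: 192,000 × 541 × 4 × 1 = 415,488,000 bytes.
Track B: 29:05 (min:sec) = 1,745 s; 31,250 × 1,745 × 3 × 2 = 327,187,500 bytes.
Track C: 37,800 × 640 × 4 × 4 = 387,072,000 bytes.
Total = 1,129,747,500 bytes = 1.05 GiB.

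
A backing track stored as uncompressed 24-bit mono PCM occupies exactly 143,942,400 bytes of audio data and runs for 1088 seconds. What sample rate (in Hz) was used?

44,100 Hz

Bytes = sample_rate × seconds × bytes_per_sample × channels.
sample_rate = 143,942,400 / (1,088 × 3 × 1) = 143,942,400 / 3,264 = 44,100 Hz.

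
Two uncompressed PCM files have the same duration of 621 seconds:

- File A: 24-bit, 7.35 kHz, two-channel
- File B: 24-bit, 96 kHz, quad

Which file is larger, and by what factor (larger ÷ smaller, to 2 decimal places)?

File A: 7,350 × 3 × 2 = 44,100 bytes/s.
File B: 96,000 × 3 × 4 = 1,152,000 bytes/s.
File B is larger; ratio = 715,392,000 / 27,386,100 = 26.12.

File B, by a factor of 26.12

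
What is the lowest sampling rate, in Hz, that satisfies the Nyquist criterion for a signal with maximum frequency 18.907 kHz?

Minimum sample rate = 2 × 18,907 Hz = 37,814 Hz.

37,814 Hz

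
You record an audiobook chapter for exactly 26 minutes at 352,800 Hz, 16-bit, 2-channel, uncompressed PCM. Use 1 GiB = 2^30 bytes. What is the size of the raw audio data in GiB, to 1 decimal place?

Duration = exactly 26 minutes = 1,560 s.
Bytes = 352,800 samples/s × 1,560 s × 2 bytes/sample × 2 ch = 2,201,472,000 bytes.
2,201,472,000 / 1,073,741,824 = 2.1 GiB.

2.1 GiB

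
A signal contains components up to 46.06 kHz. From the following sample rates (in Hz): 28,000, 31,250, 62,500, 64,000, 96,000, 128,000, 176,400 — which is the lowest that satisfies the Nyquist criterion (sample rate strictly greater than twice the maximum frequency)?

Need sample rate > 2 × 46,060 = 92,120 Hz.
Lowest listed rate above 92,120 Hz is 96,000 Hz.

96,000 Hz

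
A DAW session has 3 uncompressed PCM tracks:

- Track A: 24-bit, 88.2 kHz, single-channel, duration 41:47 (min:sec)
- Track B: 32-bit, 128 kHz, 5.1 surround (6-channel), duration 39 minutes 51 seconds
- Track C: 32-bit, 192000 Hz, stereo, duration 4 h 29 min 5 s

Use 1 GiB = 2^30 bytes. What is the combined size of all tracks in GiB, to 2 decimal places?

30.55 GiB

Track A: 41:47 (min:sec) = 2,507 s; 88,200 × 2,507 × 3 × 1 = 663,352,200 bytes.
Track B: 39 minutes 51 seconds = 2,391 s; 128,000 × 2,391 × 4 × 6 = 7,345,152,000 bytes.
Track C: 4 h 29 min 5 s = 16,145 s; 192,000 × 16,145 × 4 × 2 = 24,798,720,000 bytes.
Total = 32,807,224,200 bytes = 30.55 GiB.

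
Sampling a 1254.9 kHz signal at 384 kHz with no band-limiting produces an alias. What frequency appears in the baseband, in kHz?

102.9 kHz

Nyquist = 384,000/2 = 192,000 Hz; 1,254,900 Hz exceeds it.
Alias = |1,254,900 − 3×384,000| = |1,254,900 − 1,152,000| = 102,900 Hz = 102.9 kHz.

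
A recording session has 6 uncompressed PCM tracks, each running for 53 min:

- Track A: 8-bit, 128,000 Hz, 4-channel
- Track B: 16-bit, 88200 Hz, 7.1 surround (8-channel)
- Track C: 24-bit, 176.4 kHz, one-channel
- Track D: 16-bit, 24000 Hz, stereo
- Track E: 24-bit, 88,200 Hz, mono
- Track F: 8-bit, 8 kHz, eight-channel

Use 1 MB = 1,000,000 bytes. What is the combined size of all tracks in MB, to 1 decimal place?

53 min = 3,180 s.
Track A: 128,000 × 3,180 × 1 × 4 = 1,628,160,000 bytes.
Track B: 88,200 × 3,180 × 2 × 8 = 4,487,616,000 bytes.
Track C: 176,400 × 3,180 × 3 × 1 = 1,682,856,000 bytes.
Track D: 24,000 × 3,180 × 2 × 2 = 305,280,000 bytes.
Track E: 88,200 × 3,180 × 3 × 1 = 841,428,000 bytes.
Track F: 8,000 × 3,180 × 1 × 8 = 203,520,000 bytes.
Total = 9,148,860,000 bytes = 9148.9 MB.

9148.9 MB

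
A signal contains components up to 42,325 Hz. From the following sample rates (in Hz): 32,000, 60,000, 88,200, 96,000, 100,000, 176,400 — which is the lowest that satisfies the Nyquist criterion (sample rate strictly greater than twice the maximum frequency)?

Need sample rate > 2 × 42,325 = 84,650 Hz.
Lowest listed rate above 84,650 Hz is 88,200 Hz.

88,200 Hz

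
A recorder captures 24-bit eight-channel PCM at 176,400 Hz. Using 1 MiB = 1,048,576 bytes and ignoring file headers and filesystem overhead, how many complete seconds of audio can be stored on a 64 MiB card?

Uncompressed byte rate = 176,400 × 3 × 8 = 4,233,600 bytes/s.
Capacity = 64 × 1,048,576 = 67,108,864 bytes.
67,108,864 / 4,233,600 ≈ 15.85 s → 15 seconds.

15 seconds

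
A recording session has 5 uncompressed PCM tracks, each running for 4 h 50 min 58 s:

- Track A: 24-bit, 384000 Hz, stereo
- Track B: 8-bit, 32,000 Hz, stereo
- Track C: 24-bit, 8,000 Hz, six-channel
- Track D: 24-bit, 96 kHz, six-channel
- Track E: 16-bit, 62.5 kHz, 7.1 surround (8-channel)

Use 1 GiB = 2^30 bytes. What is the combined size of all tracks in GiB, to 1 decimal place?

4 h 50 min 58 s = 17,458 s.
Track A: 384,000 × 17,458 × 3 × 2 = 40,223,232,000 bytes.
Track B: 32,000 × 17,458 × 1 × 2 = 1,117,312,000 bytes.
Track C: 8,000 × 17,458 × 3 × 6 = 2,513,952,000 bytes.
Track D: 96,000 × 17,458 × 3 × 6 = 30,167,424,000 bytes.
Track E: 62,500 × 17,458 × 2 × 8 = 17,458,000,000 bytes.
Total = 91,479,920,000 bytes = 85.2 GiB.

85.2 GiB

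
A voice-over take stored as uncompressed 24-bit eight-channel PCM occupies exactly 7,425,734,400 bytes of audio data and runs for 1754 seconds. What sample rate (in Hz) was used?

176,400 Hz

Bytes = sample_rate × seconds × bytes_per_sample × channels.
sample_rate = 7,425,734,400 / (1,754 × 3 × 8) = 7,425,734,400 / 42,096 = 176,400 Hz.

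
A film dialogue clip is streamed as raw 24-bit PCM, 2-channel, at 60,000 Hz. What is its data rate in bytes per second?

Bit rate = 60,000 × 24 × 2 = 2,880,000 bits/s.
2,880,000 / 8 = 360,000 bytes/s.

360,000 bytes/s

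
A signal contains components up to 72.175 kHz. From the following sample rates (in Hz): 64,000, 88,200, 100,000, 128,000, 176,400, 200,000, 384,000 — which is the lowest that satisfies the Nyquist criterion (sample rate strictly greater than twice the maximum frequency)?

176,400 Hz

Need sample rate > 2 × 72,175 = 144,350 Hz.
Lowest listed rate above 144,350 Hz is 176,400 Hz.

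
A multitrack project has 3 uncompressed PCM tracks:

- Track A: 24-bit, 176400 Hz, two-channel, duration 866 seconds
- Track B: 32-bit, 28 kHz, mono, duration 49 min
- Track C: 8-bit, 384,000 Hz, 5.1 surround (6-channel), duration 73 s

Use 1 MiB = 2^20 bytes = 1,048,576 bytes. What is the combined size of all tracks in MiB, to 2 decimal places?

1348.54 MiB

Track A: 176,400 × 866 × 3 × 2 = 916,574,400 bytes.
Track B: 49 min = 2,940 s; 28,000 × 2,940 × 4 × 1 = 329,280,000 bytes.
Track C: 384,000 × 73 × 1 × 6 = 168,192,000 bytes.
Total = 1,414,046,400 bytes = 1348.54 MiB.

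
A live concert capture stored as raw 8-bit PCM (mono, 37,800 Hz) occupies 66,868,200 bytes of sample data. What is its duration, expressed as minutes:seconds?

29:29

Byte rate = 37,800 × 1 × 1 = 37,800 bytes/s.
Duration = 66,868,200 / 37,800 = 1,769 s.
1,769 s = 29:29.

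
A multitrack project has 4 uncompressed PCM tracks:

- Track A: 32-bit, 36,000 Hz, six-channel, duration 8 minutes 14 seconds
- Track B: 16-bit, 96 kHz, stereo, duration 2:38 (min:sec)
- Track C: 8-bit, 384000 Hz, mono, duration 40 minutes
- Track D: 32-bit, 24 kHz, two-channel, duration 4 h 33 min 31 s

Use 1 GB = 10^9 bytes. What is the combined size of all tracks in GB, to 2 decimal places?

Track A: 8 minutes 14 seconds = 494 s; 36,000 × 494 × 4 × 6 = 426,816,000 bytes.
Track B: 2:38 (min:sec) = 158 s; 96,000 × 158 × 2 × 2 = 60,672,000 bytes.
Track C: 40 minutes = 2,400 s; 384,000 × 2,400 × 1 × 1 = 921,600,000 bytes.
Track D: 4 h 33 min 31 s = 16,411 s; 24,000 × 16,411 × 4 × 2 = 3,150,912,000 bytes.
Total = 4,560,000,000 bytes = 4.56 GB.

4.56 GB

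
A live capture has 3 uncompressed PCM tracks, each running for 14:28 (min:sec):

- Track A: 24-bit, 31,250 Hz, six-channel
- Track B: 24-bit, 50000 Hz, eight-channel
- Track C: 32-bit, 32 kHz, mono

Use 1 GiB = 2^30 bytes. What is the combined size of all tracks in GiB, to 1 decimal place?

1.5 GiB

14:28 (min:sec) = 868 s.
Track A: 31,250 × 868 × 3 × 6 = 488,250,000 bytes.
Track B: 50,000 × 868 × 3 × 8 = 1,041,600,000 bytes.
Track C: 32,000 × 868 × 4 × 1 = 111,104,000 bytes.
Total = 1,640,954,000 bytes = 1.5 GiB.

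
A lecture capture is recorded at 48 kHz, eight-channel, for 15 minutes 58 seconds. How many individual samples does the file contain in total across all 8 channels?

15 minutes 58 seconds = 958 s.
48,000 × 958 s × 8 ch = 367,872,000 samples.

367,872,000 samples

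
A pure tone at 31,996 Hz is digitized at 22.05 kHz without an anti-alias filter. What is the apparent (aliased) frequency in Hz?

Nyquist = 22,050/2 = 11,025 Hz; 31,996 Hz exceeds it.
Alias = |31,996 − 1×22,050| = |31,996 − 22,050| = 9,946 Hz.

9,946 Hz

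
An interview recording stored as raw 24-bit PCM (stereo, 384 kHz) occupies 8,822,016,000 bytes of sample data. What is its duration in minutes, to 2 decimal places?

Byte rate = 384,000 × 3 × 2 = 2,304,000 bytes/s.
Duration = 8,822,016,000 / 2,304,000 = 3,829 s.
3,829 s / 60 = 63.82 minutes.

63.82 minutes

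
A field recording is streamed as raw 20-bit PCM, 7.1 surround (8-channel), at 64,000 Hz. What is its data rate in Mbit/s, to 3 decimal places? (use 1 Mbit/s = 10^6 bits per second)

10.240 Mbit/s

Bit rate = 64,000 × 20 × 8 = 10,240,000 bits/s.
= 10.240 Mbit/s.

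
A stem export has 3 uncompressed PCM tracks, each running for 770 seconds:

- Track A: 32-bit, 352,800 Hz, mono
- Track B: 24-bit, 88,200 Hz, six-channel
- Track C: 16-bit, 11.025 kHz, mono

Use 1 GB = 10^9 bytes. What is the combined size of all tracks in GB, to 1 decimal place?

2.3 GB

Track A: 352,800 × 770 × 4 × 1 = 1,086,624,000 bytes.
Track B: 88,200 × 770 × 3 × 6 = 1,222,452,000 bytes.
Track C: 11,025 × 770 × 2 × 1 = 16,978,500 bytes.
Total = 2,326,054,500 bytes = 2.3 GB.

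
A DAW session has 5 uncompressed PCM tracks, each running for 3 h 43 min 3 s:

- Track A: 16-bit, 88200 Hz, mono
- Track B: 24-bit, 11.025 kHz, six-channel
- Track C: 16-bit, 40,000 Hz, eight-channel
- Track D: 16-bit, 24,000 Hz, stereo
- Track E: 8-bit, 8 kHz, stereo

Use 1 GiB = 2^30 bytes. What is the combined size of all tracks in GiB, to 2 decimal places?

3 h 43 min 3 s = 13,383 s.
Track A: 88,200 × 13,383 × 2 × 1 = 2,360,761,200 bytes.
Track B: 11,025 × 13,383 × 3 × 6 = 2,655,856,350 bytes.
Track C: 40,000 × 13,383 × 2 × 8 = 8,565,120,000 bytes.
Track D: 24,000 × 13,383 × 2 × 2 = 1,284,768,000 bytes.
Track E: 8,000 × 13,383 × 1 × 2 = 214,128,000 bytes.
Total = 15,080,633,550 bytes = 14.04 GiB.

14.04 GiB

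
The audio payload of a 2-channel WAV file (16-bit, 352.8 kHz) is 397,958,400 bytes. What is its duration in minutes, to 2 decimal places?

4.70 minutes

Byte rate = 352,800 × 2 × 2 = 1,411,200 bytes/s.
Duration = 397,958,400 / 1,411,200 = 282 s.
282 s / 60 = 4.70 minutes.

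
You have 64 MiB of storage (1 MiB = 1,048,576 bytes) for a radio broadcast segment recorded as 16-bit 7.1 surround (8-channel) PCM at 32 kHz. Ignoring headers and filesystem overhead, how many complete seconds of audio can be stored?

Uncompressed byte rate = 32,000 × 2 × 8 = 512,000 bytes/s.
Capacity = 64 × 1,048,576 = 67,108,864 bytes.
67,108,864 / 512,000 ≈ 131.07 s → 131 seconds.

131 seconds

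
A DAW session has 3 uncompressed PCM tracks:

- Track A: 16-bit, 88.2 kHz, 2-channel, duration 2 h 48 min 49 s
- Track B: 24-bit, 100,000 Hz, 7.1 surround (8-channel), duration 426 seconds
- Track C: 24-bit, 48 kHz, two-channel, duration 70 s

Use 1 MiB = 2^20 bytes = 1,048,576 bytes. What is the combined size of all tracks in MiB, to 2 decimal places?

4402.23 MiB

Track A: 2 h 48 min 49 s = 10,129 s; 88,200 × 10,129 × 2 × 2 = 3,573,511,200 bytes.
Track B: 100,000 × 426 × 3 × 8 = 1,022,400,000 bytes.
Track C: 48,000 × 70 × 3 × 2 = 20,160,000 bytes.
Total = 4,616,071,200 bytes = 4402.23 MiB.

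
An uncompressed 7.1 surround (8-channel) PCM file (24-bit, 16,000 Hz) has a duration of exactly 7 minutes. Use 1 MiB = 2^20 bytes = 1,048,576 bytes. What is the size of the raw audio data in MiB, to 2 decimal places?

153.81 MiB

Duration = exactly 7 minutes = 420 s.
Bytes = 16,000 samples/s × 420 s × 3 bytes/sample × 8 ch = 161,280,000 bytes.
161,280,000 / 1,048,576 = 153.81 MiB.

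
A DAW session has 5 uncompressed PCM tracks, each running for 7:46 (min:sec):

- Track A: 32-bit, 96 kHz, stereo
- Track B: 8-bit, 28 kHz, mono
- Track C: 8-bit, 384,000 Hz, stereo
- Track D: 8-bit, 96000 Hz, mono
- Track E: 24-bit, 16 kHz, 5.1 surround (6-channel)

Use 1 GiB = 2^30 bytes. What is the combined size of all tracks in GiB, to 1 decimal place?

7:46 (min:sec) = 466 s.
Track A: 96,000 × 466 × 4 × 2 = 357,888,000 bytes.
Track B: 28,000 × 466 × 1 × 1 = 13,048,000 bytes.
Track C: 384,000 × 466 × 1 × 2 = 357,888,000 bytes.
Track D: 96,000 × 466 × 1 × 1 = 44,736,000 bytes.
Track E: 16,000 × 466 × 3 × 6 = 134,208,000 bytes.
Total = 907,768,000 bytes = 0.8 GiB.

0.8 GiB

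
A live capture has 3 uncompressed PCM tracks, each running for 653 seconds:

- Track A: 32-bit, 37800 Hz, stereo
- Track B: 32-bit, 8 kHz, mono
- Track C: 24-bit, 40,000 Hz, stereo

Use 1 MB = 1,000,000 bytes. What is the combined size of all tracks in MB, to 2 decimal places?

Track A: 37,800 × 653 × 4 × 2 = 197,467,200 bytes.
Track B: 8,000 × 653 × 4 × 1 = 20,896,000 bytes.
Track C: 40,000 × 653 × 3 × 2 = 156,720,000 bytes.
Total = 375,083,200 bytes = 375.08 MB.

375.08 MB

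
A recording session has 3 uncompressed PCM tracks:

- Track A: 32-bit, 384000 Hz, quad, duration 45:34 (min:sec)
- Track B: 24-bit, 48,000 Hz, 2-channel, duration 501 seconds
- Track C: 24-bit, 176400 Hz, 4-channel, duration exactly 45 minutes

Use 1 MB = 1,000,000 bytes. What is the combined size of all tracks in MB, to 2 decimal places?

Track A: 45:34 (min:sec) = 2,734 s; 384,000 × 2,734 × 4 × 4 = 16,797,696,000 bytes.
Track B: 48,000 × 501 × 3 × 2 = 144,288,000 bytes.
Track C: exactly 45 minutes = 2,700 s; 176,400 × 2,700 × 3 × 4 = 5,715,360,000 bytes.
Total = 22,657,344,000 bytes = 22657.34 MB.

22657.34 MB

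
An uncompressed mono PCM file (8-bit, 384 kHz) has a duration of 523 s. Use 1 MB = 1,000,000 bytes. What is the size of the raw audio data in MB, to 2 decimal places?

Bytes = 384,000 samples/s × 523 s × 1 bytes/sample × 1 ch = 200,832,000 bytes.
200,832,000 / 1,000,000 = 200.83 MB.

200.83 MB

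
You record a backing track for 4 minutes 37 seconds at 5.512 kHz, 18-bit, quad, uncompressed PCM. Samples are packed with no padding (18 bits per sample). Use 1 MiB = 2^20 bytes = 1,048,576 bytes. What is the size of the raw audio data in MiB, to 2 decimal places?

13.10 MiB

Duration = 4 minutes 37 seconds = 277 s.
Bits = 5,512 × 277 × 18 × 4 = 109,931,328 bits = 13,741,416 bytes.
13,741,416 / 1,048,576 = 13.10 MiB.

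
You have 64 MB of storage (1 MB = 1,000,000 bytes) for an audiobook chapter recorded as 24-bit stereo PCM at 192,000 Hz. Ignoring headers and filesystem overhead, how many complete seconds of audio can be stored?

Uncompressed byte rate = 192,000 × 3 × 2 = 1,152,000 bytes/s.
Capacity = 64 × 1,000,000 = 64,000,000 bytes.
64,000,000 / 1,152,000 ≈ 55.56 s → 55 seconds.

55 seconds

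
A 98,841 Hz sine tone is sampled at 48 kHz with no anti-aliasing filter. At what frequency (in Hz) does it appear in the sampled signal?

Nyquist = 48,000/2 = 24,000 Hz; 98,841 Hz exceeds it.
Alias = |98,841 − 2×48,000| = |98,841 − 96,000| = 2,841 Hz.

2,841 Hz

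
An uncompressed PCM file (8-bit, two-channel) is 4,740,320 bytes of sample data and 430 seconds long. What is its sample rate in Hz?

Bytes = sample_rate × seconds × bytes_per_sample × channels.
sample_rate = 4,740,320 / (430 × 1 × 2) = 4,740,320 / 860 = 5,512 Hz.

5,512 Hz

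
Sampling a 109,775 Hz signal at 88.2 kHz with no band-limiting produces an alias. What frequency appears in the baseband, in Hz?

Nyquist = 88,200/2 = 44,100 Hz; 109,775 Hz exceeds it.
Alias = |109,775 − 1×88,200| = |109,775 − 88,200| = 21,575 Hz.

21,575 Hz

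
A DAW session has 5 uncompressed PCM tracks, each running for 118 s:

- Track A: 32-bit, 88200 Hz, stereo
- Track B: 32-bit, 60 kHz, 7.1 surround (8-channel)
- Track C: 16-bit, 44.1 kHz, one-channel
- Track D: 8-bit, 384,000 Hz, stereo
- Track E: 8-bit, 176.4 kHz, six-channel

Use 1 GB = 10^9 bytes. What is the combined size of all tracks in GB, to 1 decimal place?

Track A: 88,200 × 118 × 4 × 2 = 83,260,800 bytes.
Track B: 60,000 × 118 × 4 × 8 = 226,560,000 bytes.
Track C: 44,100 × 118 × 2 × 1 = 10,407,600 bytes.
Track D: 384,000 × 118 × 1 × 2 = 90,624,000 bytes.
Track E: 176,400 × 118 × 1 × 6 = 124,891,200 bytes.
Total = 535,743,600 bytes = 0.5 GB.

0.5 GB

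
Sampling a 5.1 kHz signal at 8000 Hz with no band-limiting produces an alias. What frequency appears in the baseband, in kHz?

2.9 kHz

Nyquist = 8,000/2 = 4,000 Hz; 5,100 Hz exceeds it.
Alias = |5,100 − 1×8,000| = |5,100 − 8,000| = 2,900 Hz = 2.9 kHz.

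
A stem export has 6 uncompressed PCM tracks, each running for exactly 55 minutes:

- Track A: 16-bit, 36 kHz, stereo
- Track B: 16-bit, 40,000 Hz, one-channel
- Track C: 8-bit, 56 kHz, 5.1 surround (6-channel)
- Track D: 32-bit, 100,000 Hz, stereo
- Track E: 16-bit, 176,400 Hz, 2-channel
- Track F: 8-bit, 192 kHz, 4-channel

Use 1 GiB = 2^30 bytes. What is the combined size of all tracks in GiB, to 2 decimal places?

8.71 GiB

exactly 55 minutes = 3,300 s.
Track A: 36,000 × 3,300 × 2 × 2 = 475,200,000 bytes.
Track B: 40,000 × 3,300 × 2 × 1 = 264,000,000 bytes.
Track C: 56,000 × 3,300 × 1 × 6 = 1,108,800,000 bytes.
Track D: 100,000 × 3,300 × 4 × 2 = 2,640,000,000 bytes.
Track E: 176,400 × 3,300 × 2 × 2 = 2,328,480,000 bytes.
Track F: 192,000 × 3,300 × 1 × 4 = 2,534,400,000 bytes.
Total = 9,350,880,000 bytes = 8.71 GiB.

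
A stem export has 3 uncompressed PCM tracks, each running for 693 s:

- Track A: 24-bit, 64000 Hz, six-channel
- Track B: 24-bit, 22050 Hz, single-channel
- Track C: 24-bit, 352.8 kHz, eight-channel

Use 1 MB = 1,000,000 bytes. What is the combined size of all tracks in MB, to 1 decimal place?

6711.9 MB

Track A: 64,000 × 693 × 3 × 6 = 798,336,000 bytes.
Track B: 22,050 × 693 × 3 × 1 = 45,841,950 bytes.
Track C: 352,800 × 693 × 3 × 8 = 5,867,769,600 bytes.
Total = 6,711,947,550 bytes = 6711.9 MB.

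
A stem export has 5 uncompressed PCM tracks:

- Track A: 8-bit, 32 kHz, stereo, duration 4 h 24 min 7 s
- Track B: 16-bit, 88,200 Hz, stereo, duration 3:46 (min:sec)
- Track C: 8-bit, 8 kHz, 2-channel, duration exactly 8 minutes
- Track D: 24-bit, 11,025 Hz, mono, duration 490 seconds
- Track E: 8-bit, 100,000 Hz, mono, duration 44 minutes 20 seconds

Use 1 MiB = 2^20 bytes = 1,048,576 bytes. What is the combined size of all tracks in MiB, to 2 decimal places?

1319.72 MiB

Track A: 4 h 24 min 7 s = 15,847 s; 32,000 × 15,847 × 1 × 2 = 1,014,208,000 bytes.
Track B: 3:46 (min:sec) = 226 s; 88,200 × 226 × 2 × 2 = 79,732,800 bytes.
Track C: exactly 8 minutes = 480 s; 8,000 × 480 × 1 × 2 = 7,680,000 bytes.
Track D: 11,025 × 490 × 3 × 1 = 16,206,750 bytes.
Track E: 44 minutes 20 seconds = 2,660 s; 100,000 × 2,660 × 1 × 1 = 266,000,000 bytes.
Total = 1,383,827,550 bytes = 1319.72 MiB.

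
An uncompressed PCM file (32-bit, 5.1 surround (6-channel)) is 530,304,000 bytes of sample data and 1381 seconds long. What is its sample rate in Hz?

16,000 Hz

Bytes = sample_rate × seconds × bytes_per_sample × channels.
sample_rate = 530,304,000 / (1,381 × 4 × 6) = 530,304,000 / 33,144 = 16,000 Hz.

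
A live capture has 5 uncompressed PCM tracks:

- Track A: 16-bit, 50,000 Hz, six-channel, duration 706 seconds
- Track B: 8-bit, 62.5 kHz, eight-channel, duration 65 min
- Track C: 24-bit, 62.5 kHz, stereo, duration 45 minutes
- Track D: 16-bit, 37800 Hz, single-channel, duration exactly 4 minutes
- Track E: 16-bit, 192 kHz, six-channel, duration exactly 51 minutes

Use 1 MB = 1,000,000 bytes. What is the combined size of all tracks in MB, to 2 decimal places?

Track A: 50,000 × 706 × 2 × 6 = 423,600,000 bytes.
Track B: 65 min = 3,900 s; 62,500 × 3,900 × 1 × 8 = 1,950,000,000 bytes.
Track C: 45 minutes = 2,700 s; 62,500 × 2,700 × 3 × 2 = 1,012,500,000 bytes.
Track D: exactly 4 minutes = 240 s; 37,800 × 240 × 2 × 1 = 18,144,000 bytes.
Track E: exactly 51 minutes = 3,060 s; 192,000 × 3,060 × 2 × 6 = 7,050,240,000 bytes.
Total = 10,454,484,000 bytes = 10454.48 MB.

10454.48 MB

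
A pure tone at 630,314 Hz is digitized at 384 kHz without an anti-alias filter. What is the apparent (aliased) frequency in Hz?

137,686 Hz

Nyquist = 384,000/2 = 192,000 Hz; 630,314 Hz exceeds it.
Alias = |630,314 − 2×384,000| = |630,314 − 768,000| = 137,686 Hz.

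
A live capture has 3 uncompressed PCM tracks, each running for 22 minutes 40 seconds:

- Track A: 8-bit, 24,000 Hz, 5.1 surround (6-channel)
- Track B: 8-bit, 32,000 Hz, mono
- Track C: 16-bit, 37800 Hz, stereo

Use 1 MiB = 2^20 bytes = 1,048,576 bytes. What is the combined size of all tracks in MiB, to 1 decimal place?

424.4 MiB

22 minutes 40 seconds = 1,360 s.
Track A: 24,000 × 1,360 × 1 × 6 = 195,840,000 bytes.
Track B: 32,000 × 1,360 × 1 × 1 = 43,520,000 bytes.
Track C: 37,800 × 1,360 × 2 × 2 = 205,632,000 bytes.
Total = 444,992,000 bytes = 424.4 MiB.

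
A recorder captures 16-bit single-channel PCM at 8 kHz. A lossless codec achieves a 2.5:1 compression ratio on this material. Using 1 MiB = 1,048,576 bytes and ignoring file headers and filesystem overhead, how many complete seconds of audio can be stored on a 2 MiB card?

Uncompressed byte rate = 8,000 × 2 × 1 = 16,000 bytes/s.
After 2.5:1 compression, effective rate ≈ 6400 bytes/s.
Capacity = 2 × 1,048,576 = 2,097,152 bytes.
2,097,152 / effective rate ≈ 327.68 s → 327 seconds.

327 seconds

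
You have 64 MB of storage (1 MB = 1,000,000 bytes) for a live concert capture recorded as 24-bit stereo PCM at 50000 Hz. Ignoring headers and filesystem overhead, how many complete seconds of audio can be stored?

213 seconds

Uncompressed byte rate = 50,000 × 3 × 2 = 300,000 bytes/s.
Capacity = 64 × 1,000,000 = 64,000,000 bytes.
64,000,000 / 300,000 ≈ 213.33 s → 213 seconds.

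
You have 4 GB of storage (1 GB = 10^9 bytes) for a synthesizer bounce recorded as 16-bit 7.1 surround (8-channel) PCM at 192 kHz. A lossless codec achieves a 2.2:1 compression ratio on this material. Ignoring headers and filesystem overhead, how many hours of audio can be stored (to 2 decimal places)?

Uncompressed byte rate = 192,000 × 2 × 8 = 3,072,000 bytes/s.
After 2.2:1 compression, effective rate ≈ 1396363.64 bytes/s.
Capacity = 4 × 1,000,000,000 = 4,000,000,000 bytes.
4,000,000,000 / effective rate ≈ 2864.58 s → 0.80 hours.

0.80 hours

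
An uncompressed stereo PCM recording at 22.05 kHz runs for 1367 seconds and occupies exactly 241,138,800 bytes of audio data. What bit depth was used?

Bytes per sample = 241,138,800 / (22,050 × 1,367 × 2) = 241,138,800 / 60,284,700 = 4.
Bit depth = 4 × 8 = 32 bits.

32 bits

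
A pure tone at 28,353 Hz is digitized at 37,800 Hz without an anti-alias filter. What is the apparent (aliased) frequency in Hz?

Nyquist = 37,800/2 = 18,900 Hz; 28,353 Hz exceeds it.
Alias = |28,353 − 1×37,800| = |28,353 − 37,800| = 9,447 Hz.

9,447 Hz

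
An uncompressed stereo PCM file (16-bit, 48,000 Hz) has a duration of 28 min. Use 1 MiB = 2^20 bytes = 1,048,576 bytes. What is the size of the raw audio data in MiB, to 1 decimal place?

Duration = 28 min = 1,680 s.
Bytes = 48,000 samples/s × 1,680 s × 2 bytes/sample × 2 ch = 322,560,000 bytes.
322,560,000 / 1,048,576 = 307.6 MiB.

307.6 MiB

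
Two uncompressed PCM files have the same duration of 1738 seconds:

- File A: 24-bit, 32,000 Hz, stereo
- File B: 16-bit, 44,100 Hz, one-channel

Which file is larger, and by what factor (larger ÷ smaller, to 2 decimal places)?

File A: 32,000 × 3 × 2 = 192,000 bytes/s.
File B: 44,100 × 2 × 1 = 88,200 bytes/s.
File A is larger; ratio = 333,696,000 / 153,291,600 = 2.18.

File A, by a factor of 2.18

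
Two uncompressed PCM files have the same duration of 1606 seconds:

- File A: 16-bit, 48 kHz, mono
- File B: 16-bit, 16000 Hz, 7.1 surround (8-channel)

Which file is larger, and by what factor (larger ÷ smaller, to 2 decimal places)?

File A: 48,000 × 2 × 1 = 96,000 bytes/s.
File B: 16,000 × 2 × 8 = 256,000 bytes/s.
File B is larger; ratio = 411,136,000 / 154,176,000 = 2.67.

File B, by a factor of 2.67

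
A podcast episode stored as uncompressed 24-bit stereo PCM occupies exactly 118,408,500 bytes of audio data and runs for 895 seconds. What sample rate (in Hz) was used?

22,050 Hz

Bytes = sample_rate × seconds × bytes_per_sample × channels.
sample_rate = 118,408,500 / (895 × 3 × 2) = 118,408,500 / 5,370 = 22,050 Hz.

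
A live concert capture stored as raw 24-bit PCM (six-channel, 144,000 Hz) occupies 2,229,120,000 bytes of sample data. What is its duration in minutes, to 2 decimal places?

Byte rate = 144,000 × 3 × 6 = 2,592,000 bytes/s.
Duration = 2,229,120,000 / 2,592,000 = 860 s.
860 s / 60 = 14.33 minutes.

14.33 minutes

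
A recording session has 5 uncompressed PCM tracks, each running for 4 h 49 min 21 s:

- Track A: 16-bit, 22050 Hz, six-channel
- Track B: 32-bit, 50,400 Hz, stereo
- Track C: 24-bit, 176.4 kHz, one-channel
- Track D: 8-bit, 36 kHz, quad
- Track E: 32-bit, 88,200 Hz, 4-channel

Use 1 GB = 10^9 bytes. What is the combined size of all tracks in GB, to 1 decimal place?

47.8 GB

4 h 49 min 21 s = 17,361 s.
Track A: 22,050 × 17,361 × 2 × 6 = 4,593,720,600 bytes.
Track B: 50,400 × 17,361 × 4 × 2 = 6,999,955,200 bytes.
Track C: 176,400 × 17,361 × 3 × 1 = 9,187,441,200 bytes.
Track D: 36,000 × 17,361 × 1 × 4 = 2,499,984,000 bytes.
Track E: 88,200 × 17,361 × 4 × 4 = 24,499,843,200 bytes.
Total = 47,780,944,200 bytes = 47.8 GB.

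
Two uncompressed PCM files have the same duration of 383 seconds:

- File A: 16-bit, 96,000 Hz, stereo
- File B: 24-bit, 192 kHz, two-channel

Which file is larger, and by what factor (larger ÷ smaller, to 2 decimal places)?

File B, by a factor of 3.00

File A: 96,000 × 2 × 2 = 384,000 bytes/s.
File B: 192,000 × 3 × 2 = 1,152,000 bytes/s.
File B is larger; ratio = 441,216,000 / 147,072,000 = 3.00.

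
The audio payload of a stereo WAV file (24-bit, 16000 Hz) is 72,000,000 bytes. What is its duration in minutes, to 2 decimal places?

Byte rate = 16,000 × 3 × 2 = 96,000 bytes/s.
Duration = 72,000,000 / 96,000 = 750 s.
750 s / 60 = 12.50 minutes.

12.50 minutes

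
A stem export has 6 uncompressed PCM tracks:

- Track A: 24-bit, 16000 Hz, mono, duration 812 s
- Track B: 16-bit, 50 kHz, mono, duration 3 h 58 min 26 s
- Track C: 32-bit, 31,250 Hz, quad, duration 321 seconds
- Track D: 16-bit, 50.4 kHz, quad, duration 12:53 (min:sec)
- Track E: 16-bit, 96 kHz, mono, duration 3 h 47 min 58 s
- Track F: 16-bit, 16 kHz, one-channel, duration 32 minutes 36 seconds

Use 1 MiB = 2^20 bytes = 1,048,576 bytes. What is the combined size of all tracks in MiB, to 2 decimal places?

Track A: 16,000 × 812 × 3 × 1 = 38,976,000 bytes.
Track B: 3 h 58 min 26 s = 14,306 s; 50,000 × 14,306 × 2 × 1 = 1,430,600,000 bytes.
Track C: 31,250 × 321 × 4 × 4 = 160,500,000 bytes.
Track D: 12:53 (min:sec) = 773 s; 50,400 × 773 × 2 × 4 = 311,673,600 bytes.
Track E: 3 h 47 min 58 s = 13,678 s; 96,000 × 13,678 × 2 × 1 = 2,626,176,000 bytes.
Track F: 32 minutes 36 seconds = 1,956 s; 16,000 × 1,956 × 2 × 1 = 62,592,000 bytes.
Total = 4,630,517,600 bytes = 4416.01 MiB.

4416.01 MiB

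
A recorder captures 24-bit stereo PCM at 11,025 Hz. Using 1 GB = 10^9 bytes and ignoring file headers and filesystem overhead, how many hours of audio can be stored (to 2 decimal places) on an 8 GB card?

Uncompressed byte rate = 11,025 × 3 × 2 = 66,150 bytes/s.
Capacity = 8 × 1,000,000,000 = 8,000,000,000 bytes.
8,000,000,000 / 66,150 ≈ 120937.26 s → 33.59 hours.

33.59 hours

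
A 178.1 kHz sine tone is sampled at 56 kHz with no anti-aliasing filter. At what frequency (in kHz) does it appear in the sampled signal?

Nyquist = 56,000/2 = 28,000 Hz; 178,100 Hz exceeds it.
Alias = |178,100 − 3×56,000| = |178,100 − 168,000| = 10,100 Hz = 10.1 kHz.

10.1 kHz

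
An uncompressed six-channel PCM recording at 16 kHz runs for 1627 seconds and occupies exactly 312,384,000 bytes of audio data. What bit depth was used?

Bytes per sample = 312,384,000 / (16,000 × 1,627 × 6) = 312,384,000 / 156,192,000 = 2.
Bit depth = 2 × 8 = 16 bits.

16 bits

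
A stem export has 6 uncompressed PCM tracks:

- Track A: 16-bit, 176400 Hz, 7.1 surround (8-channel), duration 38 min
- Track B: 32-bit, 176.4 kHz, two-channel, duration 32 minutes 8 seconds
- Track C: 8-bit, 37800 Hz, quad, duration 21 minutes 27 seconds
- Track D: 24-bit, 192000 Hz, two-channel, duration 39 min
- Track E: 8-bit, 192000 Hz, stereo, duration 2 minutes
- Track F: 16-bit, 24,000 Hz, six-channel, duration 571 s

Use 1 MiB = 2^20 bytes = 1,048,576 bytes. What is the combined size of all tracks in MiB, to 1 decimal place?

11688.9 MiB

Track A: 38 min = 2,280 s; 176,400 × 2,280 × 2 × 8 = 6,435,072,000 bytes.
Track B: 32 minutes 8 seconds = 1,928 s; 176,400 × 1,928 × 4 × 2 = 2,720,793,600 bytes.
Track C: 21 minutes 27 seconds = 1,287 s; 37,800 × 1,287 × 1 × 4 = 194,594,400 bytes.
Track D: 39 min = 2,340 s; 192,000 × 2,340 × 3 × 2 = 2,695,680,000 bytes.
Track E: 2 minutes = 120 s; 192,000 × 120 × 1 × 2 = 46,080,000 bytes.
Track F: 24,000 × 571 × 2 × 6 = 164,448,000 bytes.
Total = 12,256,668,000 bytes = 11688.9 MiB.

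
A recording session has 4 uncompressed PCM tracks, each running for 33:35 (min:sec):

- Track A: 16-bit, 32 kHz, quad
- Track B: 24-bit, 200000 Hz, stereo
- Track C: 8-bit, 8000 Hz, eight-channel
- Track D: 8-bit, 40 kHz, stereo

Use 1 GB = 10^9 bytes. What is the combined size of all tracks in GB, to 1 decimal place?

33:35 (min:sec) = 2,015 s.
Track A: 32,000 × 2,015 × 2 × 4 = 515,840,000 bytes.
Track B: 200,000 × 2,015 × 3 × 2 = 2,418,000,000 bytes.
Track C: 8,000 × 2,015 × 1 × 8 = 128,960,000 bytes.
Track D: 40,000 × 2,015 × 1 × 2 = 161,200,000 bytes.
Total = 3,224,000,000 bytes = 3.2 GB.

3.2 GB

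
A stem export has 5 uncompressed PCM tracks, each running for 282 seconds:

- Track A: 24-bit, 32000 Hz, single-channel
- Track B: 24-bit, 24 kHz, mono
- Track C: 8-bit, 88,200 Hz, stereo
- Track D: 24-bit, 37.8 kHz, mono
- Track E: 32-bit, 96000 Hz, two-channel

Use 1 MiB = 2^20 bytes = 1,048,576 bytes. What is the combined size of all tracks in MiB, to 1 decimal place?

Track A: 32,000 × 282 × 3 × 1 = 27,072,000 bytes.
Track B: 24,000 × 282 × 3 × 1 = 20,304,000 bytes.
Track C: 88,200 × 282 × 1 × 2 = 49,744,800 bytes.
Track D: 37,800 × 282 × 3 × 1 = 31,978,800 bytes.
Track E: 96,000 × 282 × 4 × 2 = 216,576,000 bytes.
Total = 345,675,600 bytes = 329.7 MiB.

329.7 MiB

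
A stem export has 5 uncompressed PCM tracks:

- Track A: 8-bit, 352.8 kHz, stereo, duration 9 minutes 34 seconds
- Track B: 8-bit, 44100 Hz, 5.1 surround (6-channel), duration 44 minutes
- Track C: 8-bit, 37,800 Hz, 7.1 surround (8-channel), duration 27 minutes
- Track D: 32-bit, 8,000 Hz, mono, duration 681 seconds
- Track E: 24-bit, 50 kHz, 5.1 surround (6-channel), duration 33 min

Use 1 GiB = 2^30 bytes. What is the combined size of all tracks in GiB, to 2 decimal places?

3.16 GiB

Track A: 9 minutes 34 seconds = 574 s; 352,800 × 574 × 1 × 2 = 405,014,400 bytes.
Track B: 44 minutes = 2,640 s; 44,100 × 2,640 × 1 × 6 = 698,544,000 bytes.
Track C: 27 minutes = 1,620 s; 37,800 × 1,620 × 1 × 8 = 489,888,000 bytes.
Track D: 8,000 × 681 × 4 × 1 = 21,792,000 bytes.
Track E: 33 min = 1,980 s; 50,000 × 1,980 × 3 × 6 = 1,782,000,000 bytes.
Total = 3,397,238,400 bytes = 3.16 GiB.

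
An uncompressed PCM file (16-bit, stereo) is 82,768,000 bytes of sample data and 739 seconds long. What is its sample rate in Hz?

Bytes = sample_rate × seconds × bytes_per_sample × channels.
sample_rate = 82,768,000 / (739 × 2 × 2) = 82,768,000 / 2,956 = 28,000 Hz.

28,000 Hz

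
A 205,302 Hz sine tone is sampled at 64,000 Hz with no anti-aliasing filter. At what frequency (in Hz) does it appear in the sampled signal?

13,302 Hz

Nyquist = 64,000/2 = 32,000 Hz; 205,302 Hz exceeds it.
Alias = |205,302 − 3×64,000| = |205,302 − 192,000| = 13,302 Hz.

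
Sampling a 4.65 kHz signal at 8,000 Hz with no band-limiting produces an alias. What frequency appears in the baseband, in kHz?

3.35 kHz

Nyquist = 8,000/2 = 4,000 Hz; 4,650 Hz exceeds it.
Alias = |4,650 − 1×8,000| = |4,650 − 8,000| = 3,350 Hz = 3.35 kHz.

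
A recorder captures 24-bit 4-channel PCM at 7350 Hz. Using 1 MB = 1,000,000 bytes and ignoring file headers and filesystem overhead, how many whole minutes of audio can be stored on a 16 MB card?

3 minutes

Uncompressed byte rate = 7,350 × 3 × 4 = 88,200 bytes/s.
Capacity = 16 × 1,000,000 = 16,000,000 bytes.
16,000,000 / 88,200 ≈ 181.41 s → 3 minutes.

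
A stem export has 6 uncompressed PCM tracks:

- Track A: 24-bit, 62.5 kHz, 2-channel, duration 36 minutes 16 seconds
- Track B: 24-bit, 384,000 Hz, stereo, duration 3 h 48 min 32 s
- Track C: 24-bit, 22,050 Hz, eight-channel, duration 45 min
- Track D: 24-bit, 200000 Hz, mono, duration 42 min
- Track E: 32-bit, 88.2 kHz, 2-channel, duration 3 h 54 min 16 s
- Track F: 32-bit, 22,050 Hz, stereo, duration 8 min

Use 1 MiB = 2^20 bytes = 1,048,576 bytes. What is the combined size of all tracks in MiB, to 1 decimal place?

43250.9 MiB

Track A: 36 minutes 16 seconds = 2,176 s; 62,500 × 2,176 × 3 × 2 = 816,000,000 bytes.
Track B: 3 h 48 min 32 s = 13,712 s; 384,000 × 13,712 × 3 × 2 = 31,592,448,000 bytes.
Track C: 45 min = 2,700 s; 22,050 × 2,700 × 3 × 8 = 1,428,840,000 bytes.
Track D: 42 min = 2,520 s; 200,000 × 2,520 × 3 × 1 = 1,512,000,000 bytes.
Track E: 3 h 54 min 16 s = 14,056 s; 88,200 × 14,056 × 4 × 2 = 9,917,913,600 bytes.
Track F: 8 min = 480 s; 22,050 × 480 × 4 × 2 = 84,672,000 bytes.
Total = 45,351,873,600 bytes = 43250.9 MiB.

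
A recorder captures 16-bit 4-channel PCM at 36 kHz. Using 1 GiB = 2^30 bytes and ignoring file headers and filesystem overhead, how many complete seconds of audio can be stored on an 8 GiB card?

29,826 seconds

Uncompressed byte rate = 36,000 × 2 × 4 = 288,000 bytes/s.
Capacity = 8 × 1,073,741,824 = 8,589,934,592 bytes.
8,589,934,592 / 288,000 ≈ 29826.16 s → 29,826 seconds.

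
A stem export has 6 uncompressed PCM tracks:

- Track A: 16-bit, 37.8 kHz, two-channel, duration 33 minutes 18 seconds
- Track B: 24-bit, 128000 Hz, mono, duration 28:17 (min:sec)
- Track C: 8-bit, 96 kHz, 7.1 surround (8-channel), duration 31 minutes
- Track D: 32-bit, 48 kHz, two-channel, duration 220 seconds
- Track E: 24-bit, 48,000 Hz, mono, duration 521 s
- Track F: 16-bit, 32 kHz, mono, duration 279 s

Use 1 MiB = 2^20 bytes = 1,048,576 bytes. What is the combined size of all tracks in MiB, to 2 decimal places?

2441.01 MiB

Track A: 33 minutes 18 seconds = 1,998 s; 37,800 × 1,998 × 2 × 2 = 302,097,600 bytes.
Track B: 28:17 (min:sec) = 1,697 s; 128,000 × 1,697 × 3 × 1 = 651,648,000 bytes.
Track C: 31 minutes = 1,860 s; 96,000 × 1,860 × 1 × 8 = 1,428,480,000 bytes.
Track D: 48,000 × 220 × 4 × 2 = 84,480,000 bytes.
Track E: 48,000 × 521 × 3 × 1 = 75,024,000 bytes.
Track F: 32,000 × 279 × 2 × 1 = 17,856,000 bytes.
Total = 2,559,585,600 bytes = 2441.01 MiB.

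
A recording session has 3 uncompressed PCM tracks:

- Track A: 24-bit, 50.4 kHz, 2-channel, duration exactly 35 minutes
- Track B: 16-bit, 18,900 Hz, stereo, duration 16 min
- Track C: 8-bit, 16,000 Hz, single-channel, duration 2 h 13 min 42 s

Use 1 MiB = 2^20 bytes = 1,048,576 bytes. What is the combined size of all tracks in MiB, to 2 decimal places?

797.24 MiB

Track A: exactly 35 minutes = 2,100 s; 50,400 × 2,100 × 3 × 2 = 635,040,000 bytes.
Track B: 16 min = 960 s; 18,900 × 960 × 2 × 2 = 72,576,000 bytes.
Track C: 2 h 13 min 42 s = 8,022 s; 16,000 × 8,022 × 1 × 1 = 128,352,000 bytes.
Total = 835,968,000 bytes = 797.24 MiB.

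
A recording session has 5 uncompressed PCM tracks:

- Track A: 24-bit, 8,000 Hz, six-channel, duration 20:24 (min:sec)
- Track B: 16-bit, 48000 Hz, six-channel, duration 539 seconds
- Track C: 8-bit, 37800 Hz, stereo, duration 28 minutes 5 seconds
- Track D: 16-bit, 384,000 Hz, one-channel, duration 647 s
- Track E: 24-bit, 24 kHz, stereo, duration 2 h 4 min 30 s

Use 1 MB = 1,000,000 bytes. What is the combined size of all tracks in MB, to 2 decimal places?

Track A: 20:24 (min:sec) = 1,224 s; 8,000 × 1,224 × 3 × 6 = 176,256,000 bytes.
Track B: 48,000 × 539 × 2 × 6 = 310,464,000 bytes.
Track C: 28 minutes 5 seconds = 1,685 s; 37,800 × 1,685 × 1 × 2 = 127,386,000 bytes.
Track D: 384,000 × 647 × 2 × 1 = 496,896,000 bytes.
Track E: 2 h 4 min 30 s = 7,470 s; 24,000 × 7,470 × 3 × 2 = 1,075,680,000 bytes.
Total = 2,186,682,000 bytes = 2186.68 MB.

2186.68 MB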